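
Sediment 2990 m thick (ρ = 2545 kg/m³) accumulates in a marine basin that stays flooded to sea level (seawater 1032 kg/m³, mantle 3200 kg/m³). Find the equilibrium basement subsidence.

Submarine loading: the sediment displaces seawater, and the subsidence is in turn flooded, so s (ρ_m − ρ_w) = t (ρ_sed − ρ_w).
s = 2990 m × (2545 − 1032) / (3200 − 1032) = 2090 m.

2090 m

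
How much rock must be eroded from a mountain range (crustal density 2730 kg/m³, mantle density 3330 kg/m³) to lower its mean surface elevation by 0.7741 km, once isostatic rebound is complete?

4.3 km

Net drop Δ = e − u = e − e ρ_c/ρ_m = e (ρ_m − ρ_c)/ρ_m.
e = Δ ρ_m/(ρ_m − ρ_c) = 0.7741 km × 3330/600 = 4.3 km.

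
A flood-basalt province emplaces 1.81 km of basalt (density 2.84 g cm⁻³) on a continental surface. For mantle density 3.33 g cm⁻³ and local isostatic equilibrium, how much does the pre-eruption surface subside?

Subaerial loading: s = t ρ_load / ρ_m.
s = 1.81 km × 2.84/3.33 = 1.54 km.

1.54 km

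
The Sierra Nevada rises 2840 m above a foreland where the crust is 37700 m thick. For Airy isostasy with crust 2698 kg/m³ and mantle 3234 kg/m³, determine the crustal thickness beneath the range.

54800 m

Root depth r = h ρ_c / (ρ_m − ρ_c) = 2840 m × 2698 / 536 = 14300 m.
Total thickness = T + h + r = 37700 m + 2840 m + 14300 m = 54800 m.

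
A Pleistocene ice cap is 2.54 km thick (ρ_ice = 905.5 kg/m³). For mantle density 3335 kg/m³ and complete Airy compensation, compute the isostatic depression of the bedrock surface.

0.69 km

By Archimedes' principle applied to the lithosphere: the ice load ρ_ice t is balanced by mantle displaced below, ρ_m s.
s = t ρ_ice / ρ_m = 2.54 km × 905.5/3335 = 0.69 km.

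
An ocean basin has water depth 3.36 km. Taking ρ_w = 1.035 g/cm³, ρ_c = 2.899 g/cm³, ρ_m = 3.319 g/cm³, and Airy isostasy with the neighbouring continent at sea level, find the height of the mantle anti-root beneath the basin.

14.9 km

For local isostatic compensation: replacing crust with seawater at the top is compensated by replacing crust with mantle at the base: d (ρ_c − ρ_w) = a (ρ_m − ρ_c).
a = d (ρ_c − ρ_w)/(ρ_m − ρ_c) = 3.36 km × 1.864/0.42 = 14.9 km.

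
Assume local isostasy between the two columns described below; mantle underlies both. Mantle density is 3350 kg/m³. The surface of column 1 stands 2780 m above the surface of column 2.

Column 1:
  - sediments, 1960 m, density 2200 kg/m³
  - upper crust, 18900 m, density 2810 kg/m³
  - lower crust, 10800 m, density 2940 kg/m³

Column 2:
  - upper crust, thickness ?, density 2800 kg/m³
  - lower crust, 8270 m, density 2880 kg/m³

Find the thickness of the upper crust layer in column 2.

6710 m

Take the compensation level at the base of the deeper column (depth z_c below the surface of column 1) and equate Σ ρ_i t_i down to z_c; mantle fills any gap and the z_c terms cancel.
Column 1: 1960×2200 + 18900×2810 + 10800×2940 + (z_c − 31660)×3350
Column 2: 2780×0 + x×2800 + 8270×2880 + (z_c − 2780 − 8270 − x)×3350
The z_c×3350 term appears on both sides and cancels. Collect the known terms of each column as K = Σ(ρt)_known − 3350 × (depth of known layers): K_1 = 89173000 − 3350×31660 = −16888000; K_2 = 23817600 − 3350×(2780 + 8270) = −13199900.
Balance: K_1 = K_2 − x×(3350 − 2800), so x = (K_2 − K_1)/(3350 − 2800) = 3688100/550 = 6710 m.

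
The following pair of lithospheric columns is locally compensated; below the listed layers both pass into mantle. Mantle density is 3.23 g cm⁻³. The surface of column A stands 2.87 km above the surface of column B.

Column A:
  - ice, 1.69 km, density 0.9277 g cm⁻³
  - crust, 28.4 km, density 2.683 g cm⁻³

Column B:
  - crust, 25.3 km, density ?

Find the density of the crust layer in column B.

2.83 g cm⁻³

Take the compensation level at the base of the deeper column (depth z_c below the surface of column A) and equate Σ ρ_i t_i down to z_c; mantle fills any gap and the z_c terms cancel.
Column A: 1.69×0.9277 + 28.4×2.683 + (z_c − 30.09)×3.23
Column B: 2.87×0 + 25.3×ρ + (z_c − 2.87 − 25.3)×3.23
The z_c×3.23 term appears on both sides and cancels. Collect the known terms of each column as K = Σ(ρt)_known − 3.23 × (depth of known layers): K_A = 77.765013 − 3.23×30.09 = −19.425687; K_B = 0 − 3.23×(2.87 + 25.3) = −90.9891.
Balance: K_A = K_B + 25.3×ρ, so ρ = (K_A − K_B)/25.3 = 71.5634/25.3 = 2.83 g cm⁻³.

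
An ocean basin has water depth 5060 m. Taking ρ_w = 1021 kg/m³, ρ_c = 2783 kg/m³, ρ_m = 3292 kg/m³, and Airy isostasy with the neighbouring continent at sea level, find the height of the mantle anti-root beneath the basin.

By Archimedes' principle applied to the lithosphere: replacing crust with seawater at the top is compensated by replacing crust with mantle at the base: d (ρ_c − ρ_w) = a (ρ_m − ρ_c).
a = d (ρ_c − ρ_w)/(ρ_m − ρ_c) = 5060 m × 1762/509 = 17500 m.

17500 m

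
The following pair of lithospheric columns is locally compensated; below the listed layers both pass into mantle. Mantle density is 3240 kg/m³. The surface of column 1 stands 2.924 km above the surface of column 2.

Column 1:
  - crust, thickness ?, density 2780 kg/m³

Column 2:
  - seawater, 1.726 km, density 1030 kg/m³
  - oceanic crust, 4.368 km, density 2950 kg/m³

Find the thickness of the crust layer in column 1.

31.6 km

Take the compensation level at the base of the deeper column (depth z_c below the surface of column 1) and equate Σ ρ_i t_i down to z_c; mantle fills any gap and the z_c terms cancel.
Column 1: x×2780 + (z_c − 0 − x)×3240
Column 2: 2.924×0 + 1.726×1030 + 4.368×2950 + (z_c − 2.924 − 6.094)×3240
The z_c×3240 term appears on both sides and cancels. Collect the known terms of each column as K = Σ(ρt)_known − 3240 × (depth of known layers): K_1 = 0 − 3240×0 = 0; K_2 = 14663.38 − 3240×(2.924 + 6.094) = −14554.94.
Balance: K_1 − x×(3240 − 2780) = K_2, so x = (K_1 − K_2)/(3240 − 2780) = 14554.9/460 = 31.6 km.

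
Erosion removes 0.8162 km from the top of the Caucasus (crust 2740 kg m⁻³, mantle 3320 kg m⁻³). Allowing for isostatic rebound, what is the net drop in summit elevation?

Rebound u = e ρ_c/ρ_m = 0.8162 km × 2740/3320 = 0.6736 km.
Net surface drop = e − u = 0.8162 km − 0.6736 km = e (ρ_m − ρ_c)/ρ_m = 0.143 km.

0.143 km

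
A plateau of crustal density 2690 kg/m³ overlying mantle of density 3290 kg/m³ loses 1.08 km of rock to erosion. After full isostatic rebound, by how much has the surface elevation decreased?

Rebound u = e ρ_c/ρ_m = 1.08 km × 2690/3290 = 0.883 km.
Net surface drop = e − u = 1.08 km − 0.883 km = e (ρ_m − ρ_c)/ρ_m = 0.197 km.

0.197 km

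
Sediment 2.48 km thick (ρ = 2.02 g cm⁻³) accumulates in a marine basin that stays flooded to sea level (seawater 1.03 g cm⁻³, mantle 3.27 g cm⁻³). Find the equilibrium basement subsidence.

Submarine loading: the sediment displaces seawater, and the subsidence is in turn flooded, so s (ρ_m − ρ_w) = t (ρ_sed − ρ_w).
s = 2.48 km × (2.02 − 1.03) / (3.27 − 1.03) = 1.1 km.

1.1 km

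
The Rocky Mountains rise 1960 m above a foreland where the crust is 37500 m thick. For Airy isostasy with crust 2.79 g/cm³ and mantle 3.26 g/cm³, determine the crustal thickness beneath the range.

Root depth r = h ρ_c / (ρ_m − ρ_c) = 1960 m × 2.79 / 0.47 = 11630 m.
Total thickness = T + h + r = 37500 m + 1960 m + 11630 m = 51100 m.

51100 m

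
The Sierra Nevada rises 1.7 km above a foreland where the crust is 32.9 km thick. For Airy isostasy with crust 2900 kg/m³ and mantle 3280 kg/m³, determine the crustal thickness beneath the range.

Root depth r = h ρ_c / (ρ_m − ρ_c) = 1.7 km × 2900 / 380 = 12.97 km.
Total thickness = T + h + r = 32.9 km + 1.7 km + 12.97 km = 47.6 km.

47.6 km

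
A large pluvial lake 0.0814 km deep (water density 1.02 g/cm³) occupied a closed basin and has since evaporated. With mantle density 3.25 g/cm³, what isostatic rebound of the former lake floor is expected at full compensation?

u = d ρ_w/ρ_m = 0.0814 km × 1.02/3.25 = 0.0255 km.

0.0255 km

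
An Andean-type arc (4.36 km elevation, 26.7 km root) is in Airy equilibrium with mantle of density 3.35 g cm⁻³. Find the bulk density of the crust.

2.88 g cm⁻³

ρ_c h = (ρ_m − ρ_c) r → ρ_c (h + r) = ρ_m r → ρ_c = ρ_m r / (h + r).
ρ_c = 3.35 × 26.7 km / (4.36 km + 26.7 km) = 2.88 g cm⁻³.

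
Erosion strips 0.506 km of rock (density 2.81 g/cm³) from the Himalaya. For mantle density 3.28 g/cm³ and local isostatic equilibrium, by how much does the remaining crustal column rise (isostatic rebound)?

Unloading: uplift u = e ρ_c/ρ_m = 0.506 km × 2.81/3.28 = 0.433 km.

0.433 km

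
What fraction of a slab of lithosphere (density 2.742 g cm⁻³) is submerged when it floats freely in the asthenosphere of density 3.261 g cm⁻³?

0.841

Submerged fraction = ρ_obj/ρ_fluid = 2.742/3.261 = 0.841.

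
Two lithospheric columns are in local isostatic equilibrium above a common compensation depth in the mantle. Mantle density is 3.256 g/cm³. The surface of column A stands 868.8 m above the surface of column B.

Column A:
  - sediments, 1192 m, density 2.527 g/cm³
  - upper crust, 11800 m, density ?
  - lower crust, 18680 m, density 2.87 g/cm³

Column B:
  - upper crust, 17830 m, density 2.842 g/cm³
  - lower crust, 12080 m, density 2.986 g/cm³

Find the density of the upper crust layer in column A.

Take the compensation level at the base of the deeper column (depth z_c below the surface of column A) and equate Σ ρ_i t_i down to z_c; mantle fills any gap and the z_c terms cancel.
Column A: 1192×2.527 + 11800×ρ + 18680×2.87 + (z_c − 31672)×3.256
Column B: 868.8×0 + 17830×2.842 + 12080×2.986 + (z_c − 868.8 − 29910)×3.256
The z_c×3.256 term appears on both sides and cancels. Collect the known terms of each column as K = Σ(ρt)_known − 3.256 × (depth of known layers): K_A = 56623.784 − 3.256×31672 = −46500.248; K_B = 86743.74 − 3.256×(868.8 + 29910) = −13472.0328.
Balance: K_A + 11800×ρ = K_B, so ρ = (K_B − K_A)/11800 = 33028.2/11800 = 2.8 g/cm³.

2.8 g/cm³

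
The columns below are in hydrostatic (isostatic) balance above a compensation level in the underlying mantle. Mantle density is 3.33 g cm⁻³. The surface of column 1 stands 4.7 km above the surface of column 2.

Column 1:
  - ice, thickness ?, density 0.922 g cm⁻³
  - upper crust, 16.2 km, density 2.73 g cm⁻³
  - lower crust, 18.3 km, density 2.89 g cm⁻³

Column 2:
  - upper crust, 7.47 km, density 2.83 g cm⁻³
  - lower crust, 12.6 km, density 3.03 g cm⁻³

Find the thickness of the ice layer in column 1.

2.24 km

Take the compensation level at the base of the deeper column (depth z_c below the surface of column 1) and equate Σ ρ_i t_i down to z_c; mantle fills any gap and the z_c terms cancel.
Column 1: x×0.922 + 16.2×2.73 + 18.3×2.89 + (z_c − 34.5 − x)×3.33
Column 2: 4.7×0 + 7.47×2.83 + 12.6×3.03 + (z_c − 4.7 − 20.07)×3.33
The z_c×3.33 term appears on both sides and cancels. Collect the known terms of each column as K = Σ(ρt)_known − 3.33 × (depth of known layers): K_1 = 97.113 − 3.33×34.5 = −17.772; K_2 = 59.3181 − 3.33×(4.7 + 20.07) = −23.166.
Balance: K_1 − x×(3.33 − 0.922) = K_2, so x = (K_1 − K_2)/(3.33 − 0.922) = 5.394/2.408 = 2.24 km.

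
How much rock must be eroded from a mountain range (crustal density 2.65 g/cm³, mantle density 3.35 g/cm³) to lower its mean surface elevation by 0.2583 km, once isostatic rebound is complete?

Net drop Δ = e − u = e − e ρ_c/ρ_m = e (ρ_m − ρ_c)/ρ_m.
e = Δ ρ_m/(ρ_m − ρ_c) = 0.2583 km × 3.35/0.7 = 1.24 km.

1.24 km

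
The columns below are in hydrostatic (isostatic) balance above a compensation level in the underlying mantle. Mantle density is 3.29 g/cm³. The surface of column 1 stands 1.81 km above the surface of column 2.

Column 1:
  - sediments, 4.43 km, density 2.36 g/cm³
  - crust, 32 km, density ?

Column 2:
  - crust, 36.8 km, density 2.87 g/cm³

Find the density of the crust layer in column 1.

Take the compensation level at the base of the deeper column (depth z_c below the surface of column 1) and equate Σ ρ_i t_i down to z_c; mantle fills any gap and the z_c terms cancel.
Column 1: 4.43×2.36 + 32×ρ + (z_c − 36.43)×3.29
Column 2: 1.81×0 + 36.8×2.87 + (z_c − 1.81 − 36.8)×3.29
The z_c×3.29 term appears on both sides and cancels. Collect the known terms of each column as K = Σ(ρt)_known − 3.29 × (depth of known layers): K_1 = 10.4548 − 3.29×36.43 = −109.3999; K_2 = 105.616 − 3.29×(1.81 + 36.8) = −21.4109.
Balance: K_1 + 32×ρ = K_2, so ρ = (K_2 − K_1)/32 = 87.989/32 = 2.75 g/cm³.

2.75 g/cm³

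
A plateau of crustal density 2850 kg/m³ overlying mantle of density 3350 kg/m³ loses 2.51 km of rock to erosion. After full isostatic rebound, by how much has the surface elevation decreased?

Rebound u = e ρ_c/ρ_m = 2.51 km × 2850/3350 = 2.135 km.
Net surface drop = e − u = 2.51 km − 2.135 km = e (ρ_m − ρ_c)/ρ_m = 0.375 km.

0.375 km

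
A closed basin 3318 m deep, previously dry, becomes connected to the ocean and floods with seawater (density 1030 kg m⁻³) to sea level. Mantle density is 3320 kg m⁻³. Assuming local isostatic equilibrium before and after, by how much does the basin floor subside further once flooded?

1490 m

After flooding the water column is d + s deep. Its weight must equal the weight of mantle displaced by the extra subsidence s: (d + s) ρ_w = s ρ_m.
s = d ρ_w / (ρ_m − ρ_w) = 3318 m × 1030/(3320 − 1030) = 1490 m.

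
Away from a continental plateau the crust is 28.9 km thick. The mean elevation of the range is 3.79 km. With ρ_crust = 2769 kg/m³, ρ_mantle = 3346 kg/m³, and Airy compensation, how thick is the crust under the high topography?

Root depth r = h ρ_c / (ρ_m − ρ_c) = 3.79 km × 2769 / 577 = 18.19 km.
Total thickness = T + h + r = 28.9 km + 3.79 km + 18.19 km = 50.9 km.

50.9 km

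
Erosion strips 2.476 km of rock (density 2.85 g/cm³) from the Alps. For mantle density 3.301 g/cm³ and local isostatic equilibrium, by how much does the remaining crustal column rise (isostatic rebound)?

2.14 km

Unloading: uplift u = e ρ_c/ρ_m = 2.476 km × 2.85/3.301 = 2.14 km.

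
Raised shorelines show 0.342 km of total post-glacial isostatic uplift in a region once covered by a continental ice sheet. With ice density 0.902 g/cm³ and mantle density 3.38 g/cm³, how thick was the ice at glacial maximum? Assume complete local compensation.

1.28 km

u = t ρ_ice/ρ_m → t = u ρ_m/ρ_ice = 0.342 km × 3.38/0.902 = 1.28 km.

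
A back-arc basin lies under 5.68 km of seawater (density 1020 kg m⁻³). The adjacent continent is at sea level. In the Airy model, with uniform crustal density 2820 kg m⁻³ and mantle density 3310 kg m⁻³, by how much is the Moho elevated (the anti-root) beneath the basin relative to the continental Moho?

20.9 km

For local isostatic compensation: replacing crust with seawater at the top is compensated by replacing crust with mantle at the base: d (ρ_c − ρ_w) = a (ρ_m − ρ_c).
a = d (ρ_c − ρ_w)/(ρ_m − ρ_c) = 5.68 km × 1800/490 = 20.9 km.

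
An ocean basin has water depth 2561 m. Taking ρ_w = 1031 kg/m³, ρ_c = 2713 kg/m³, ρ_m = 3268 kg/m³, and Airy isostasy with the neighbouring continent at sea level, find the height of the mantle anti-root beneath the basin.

7760 m

In Airy isostatic equilibrium: replacing crust with seawater at the top is compensated by replacing crust with mantle at the base: d (ρ_c − ρ_w) = a (ρ_m − ρ_c).
a = d (ρ_c − ρ_w)/(ρ_m − ρ_c) = 2561 m × 1682/555 = 7760 m.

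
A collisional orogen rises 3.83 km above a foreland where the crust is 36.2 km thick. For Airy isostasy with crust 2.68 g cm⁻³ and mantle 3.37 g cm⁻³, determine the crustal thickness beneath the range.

Root depth r = h ρ_c / (ρ_m − ρ_c) = 3.83 km × 2.68 / 0.69 = 14.88 km.
Total thickness = T + h + r = 36.2 km + 3.83 km + 14.88 km = 54.9 km.

54.9 km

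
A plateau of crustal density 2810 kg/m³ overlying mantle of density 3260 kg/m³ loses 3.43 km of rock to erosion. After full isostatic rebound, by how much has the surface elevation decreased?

Rebound u = e ρ_c/ρ_m = 3.43 km × 2810/3260 = 2.957 km.
Net surface drop = e − u = 3.43 km − 2.957 km = e (ρ_m − ρ_c)/ρ_m = 0.473 km.

0.473 km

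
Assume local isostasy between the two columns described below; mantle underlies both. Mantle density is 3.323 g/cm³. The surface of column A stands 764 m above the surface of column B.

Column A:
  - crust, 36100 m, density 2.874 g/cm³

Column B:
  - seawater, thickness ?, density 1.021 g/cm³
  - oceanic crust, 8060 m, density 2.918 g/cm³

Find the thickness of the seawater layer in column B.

4520 m

Take the compensation level at the base of the deeper column (depth z_c below the surface of column A) and equate Σ ρ_i t_i down to z_c; mantle fills any gap and the z_c terms cancel.
Column A: 36100×2.874 + (z_c − 36100)×3.323
Column B: 764×0 + x×1.021 + 8060×2.918 + (z_c − 764 − 8060 − x)×3.323
The z_c×3.323 term appears on both sides and cancels. Collect the known terms of each column as K = Σ(ρt)_known − 3.323 × (depth of known layers): K_A = 103751.4 − 3.323×36100 = −16208.9; K_B = 23519.08 − 3.323×(764 + 8060) = −5803.072.
Balance: K_A = K_B − x×(3.323 − 1.021), so x = (K_B − K_A)/(3.323 − 1.021) = 10405.8/2.302 = 4520 m.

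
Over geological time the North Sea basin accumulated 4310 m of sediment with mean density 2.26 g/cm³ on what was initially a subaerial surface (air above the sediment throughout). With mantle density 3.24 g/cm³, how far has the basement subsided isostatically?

Subaerial load: s = t ρ_sed / ρ_m = 4310 m × 2.26/3.24 = 3010 m.

3010 m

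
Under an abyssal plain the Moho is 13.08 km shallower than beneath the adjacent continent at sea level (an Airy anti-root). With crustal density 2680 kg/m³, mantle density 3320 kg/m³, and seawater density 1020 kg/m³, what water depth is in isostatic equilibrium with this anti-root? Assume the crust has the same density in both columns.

Replacing a thickness d of crust by seawater at the top must be balanced by replacing crust with mantle at the base: d (ρ_c − ρ_w) = a (ρ_m − ρ_c).
d = a (ρ_m − ρ_c)/(ρ_c − ρ_w) = 13.08 km × 640/1660 = 5.04 km.

5.04 km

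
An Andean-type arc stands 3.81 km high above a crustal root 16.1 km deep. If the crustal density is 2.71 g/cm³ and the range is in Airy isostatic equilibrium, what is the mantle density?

Airy balance: ρ_c h = (ρ_m − ρ_c) r → ρ_m = ρ_c (1 + h/r).
ρ_m = 2.71 × (1 + 3.81 km/16.1 km) = 3.35 g/cm³.

3.35 g/cm³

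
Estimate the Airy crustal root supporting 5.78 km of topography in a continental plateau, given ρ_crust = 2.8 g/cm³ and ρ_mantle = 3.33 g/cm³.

30.5 km

Equating mass per unit area of the two columns: the weight of the topography is balanced by the buoyancy of the root, ρ_c h = (ρ_m − ρ_c) r.
r = h · ρ_c / (ρ_m − ρ_c) = 5.78 km × 2.8 / (3.33 − 2.8) = 30.5 km.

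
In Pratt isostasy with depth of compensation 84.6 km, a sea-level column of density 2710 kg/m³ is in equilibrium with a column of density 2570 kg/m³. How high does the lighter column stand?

4.61 km

ρ_ref D = ρ (D + h) → h = D (ρ_ref − ρ)/ρ.
h = 84.6 km × (2710 − 2570)/2570 = 4.61 km.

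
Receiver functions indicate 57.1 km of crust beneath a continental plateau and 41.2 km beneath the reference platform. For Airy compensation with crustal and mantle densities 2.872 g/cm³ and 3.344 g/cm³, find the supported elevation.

2.24 km

Excess crust Δ = 57.1 km − 41.2 km = 15.9 km, split between elevation h and root r with h + r = Δ.
Airy balance ρ_c h = (ρ_m − ρ_c) r gives r = h ρ_c/(ρ_m − ρ_c), so h (1 + ρ_c/(ρ_m − ρ_c)) = Δ, i.e. h = Δ (ρ_m − ρ_c)/ρ_m.
h = 15.9 km × 0.472/3.344 = 2.24 km.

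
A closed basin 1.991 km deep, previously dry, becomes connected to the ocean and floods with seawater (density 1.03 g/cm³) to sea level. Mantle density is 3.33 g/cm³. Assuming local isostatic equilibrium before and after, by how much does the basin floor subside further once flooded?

0.892 km

After flooding the water column is d + s deep. Its weight must equal the weight of mantle displaced by the extra subsidence s: (d + s) ρ_w = s ρ_m.
s = d ρ_w / (ρ_m − ρ_w) = 1.991 km × 1.03/(3.33 − 1.03) = 0.892 km.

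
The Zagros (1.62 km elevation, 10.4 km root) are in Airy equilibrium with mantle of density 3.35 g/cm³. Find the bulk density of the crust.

ρ_c h = (ρ_m − ρ_c) r → ρ_c (h + r) = ρ_m r → ρ_c = ρ_m r / (h + r).
ρ_c = 3.35 × 10.4 km / (1.62 km + 10.4 km) = 2.9 g/cm³.

2.9 g/cm³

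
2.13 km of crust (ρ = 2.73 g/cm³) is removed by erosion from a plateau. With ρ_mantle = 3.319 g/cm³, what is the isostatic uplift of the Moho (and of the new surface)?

1.75 km

Unloading: uplift u = e ρ_c/ρ_m = 2.13 km × 2.73/3.319 = 1.75 km.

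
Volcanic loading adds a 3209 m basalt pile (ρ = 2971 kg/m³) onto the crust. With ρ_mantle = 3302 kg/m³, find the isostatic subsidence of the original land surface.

2890 m

Subaerial loading: s = t ρ_load / ρ_m.
s = 3209 m × 2971/3302 = 2890 m.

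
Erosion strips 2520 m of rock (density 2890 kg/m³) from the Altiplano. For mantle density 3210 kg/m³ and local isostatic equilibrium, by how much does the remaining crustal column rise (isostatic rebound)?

Unloading: uplift u = e ρ_c/ρ_m = 2520 m × 2890/3210 = 2270 m.

2270 m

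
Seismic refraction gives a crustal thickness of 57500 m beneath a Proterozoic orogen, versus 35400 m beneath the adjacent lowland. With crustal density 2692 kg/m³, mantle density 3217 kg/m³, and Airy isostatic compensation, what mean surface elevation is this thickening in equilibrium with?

Excess crust Δ = 57500 m − 35400 m = 22100 m, split between elevation h and root r with h + r = Δ.
Airy balance ρ_c h = (ρ_m − ρ_c) r gives r = h ρ_c/(ρ_m − ρ_c), so h (1 + ρ_c/(ρ_m − ρ_c)) = Δ, i.e. h = Δ (ρ_m − ρ_c)/ρ_m.
h = 22100 m × 525/3217 = 3610 m.

3610 m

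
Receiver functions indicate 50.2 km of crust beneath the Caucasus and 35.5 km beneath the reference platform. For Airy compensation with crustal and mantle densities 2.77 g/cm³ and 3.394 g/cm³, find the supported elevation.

Excess crust Δ = 50.2 km − 35.5 km = 14.7 km, split between elevation h and root r with h + r = Δ.
Airy balance ρ_c h = (ρ_m − ρ_c) r gives r = h ρ_c/(ρ_m − ρ_c), so h (1 + ρ_c/(ρ_m − ρ_c)) = Δ, i.e. h = Δ (ρ_m − ρ_c)/ρ_m.
h = 14.7 km × 0.624/3.394 = 2.7 km.

2.7 km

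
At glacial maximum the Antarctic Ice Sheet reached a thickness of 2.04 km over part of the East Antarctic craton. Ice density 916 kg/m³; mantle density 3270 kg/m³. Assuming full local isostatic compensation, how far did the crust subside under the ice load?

0.571 km

Balancing pressure at the compensation depth: the ice load ρ_ice t is balanced by mantle displaced below, ρ_m s.
s = t ρ_ice / ρ_m = 2.04 km × 916/3270 = 0.571 km.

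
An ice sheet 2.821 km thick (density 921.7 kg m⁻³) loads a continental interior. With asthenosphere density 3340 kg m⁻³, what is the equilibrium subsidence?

By Archimedes' principle applied to the lithosphere: the ice load ρ_ice t is balanced by mantle displaced below, ρ_m s.
s = t ρ_ice / ρ_m = 2.821 km × 921.7/3340 = 0.778 km.

0.778 km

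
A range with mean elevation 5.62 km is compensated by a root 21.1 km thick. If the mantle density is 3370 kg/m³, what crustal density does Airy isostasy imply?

2660 kg/m³

ρ_c h = (ρ_m − ρ_c) r → ρ_c (h + r) = ρ_m r → ρ_c = ρ_m r / (h + r).
ρ_c = 3370 × 21.1 km / (5.62 km + 21.1 km) = 2660 kg/m³.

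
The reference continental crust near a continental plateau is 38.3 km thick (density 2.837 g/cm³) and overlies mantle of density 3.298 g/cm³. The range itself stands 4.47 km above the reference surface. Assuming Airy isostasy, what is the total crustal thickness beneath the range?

70.3 km

Root depth r = h ρ_c / (ρ_m − ρ_c) = 4.47 km × 2.837 / 0.461 = 27.51 km.
Total thickness = T + h + r = 38.3 km + 4.47 km + 27.51 km = 70.3 km.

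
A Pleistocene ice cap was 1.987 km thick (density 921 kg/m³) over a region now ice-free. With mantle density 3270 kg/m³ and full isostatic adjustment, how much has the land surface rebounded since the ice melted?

0.56 km

Removing the load lets mantle flow back in; uplift u satisfies ρ_ice t = ρ_m u.
u = t ρ_ice/ρ_m = 1.987 km × 921/3270 = 0.56 km.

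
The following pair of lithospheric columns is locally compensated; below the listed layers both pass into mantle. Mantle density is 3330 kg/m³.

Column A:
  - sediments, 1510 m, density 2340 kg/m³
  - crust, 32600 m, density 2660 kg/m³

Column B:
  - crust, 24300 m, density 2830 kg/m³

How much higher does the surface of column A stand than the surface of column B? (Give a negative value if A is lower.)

For any compensation level in the mantle, the mantle terms cancel and isostasy reduces to e = (Σt_A − Σt_B) − (Σ(ρt)_A − Σ(ρt)_B) / ρ_m.
Σt_A = 34110 m; Σt_B = 24300 m; Σ(ρt)_A = 90249400; Σ(ρt)_B = 68769000 (in m·kg/m³).
e = (34110 − 24300) − (90249400 − 68769000) / 3330 = 3360 m.

3360 m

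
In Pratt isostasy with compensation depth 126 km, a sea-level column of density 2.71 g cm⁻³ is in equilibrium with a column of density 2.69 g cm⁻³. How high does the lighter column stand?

ρ_ref D = ρ (D + h) → h = D (ρ_ref − ρ)/ρ.
h = 126 km × (2.71 − 2.69)/2.69 = 0.937 km.

0.937 km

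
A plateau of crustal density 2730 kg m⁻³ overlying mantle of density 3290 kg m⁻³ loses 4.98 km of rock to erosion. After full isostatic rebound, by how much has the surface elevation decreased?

Rebound u = e ρ_c/ρ_m = 4.98 km × 2730/3290 = 4.132 km.
Net surface drop = e − u = 4.98 km − 4.132 km = e (ρ_m − ρ_c)/ρ_m = 0.848 km.

0.848 km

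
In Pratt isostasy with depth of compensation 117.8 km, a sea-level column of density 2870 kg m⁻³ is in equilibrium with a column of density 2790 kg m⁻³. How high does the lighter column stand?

ρ_ref D = ρ (D + h) → h = D (ρ_ref − ρ)/ρ.
h = 117.8 km × (2870 − 2790)/2790 = 3.38 km.

3.38 km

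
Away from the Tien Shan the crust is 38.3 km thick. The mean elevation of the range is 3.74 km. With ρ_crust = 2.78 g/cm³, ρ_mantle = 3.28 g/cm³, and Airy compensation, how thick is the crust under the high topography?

Root depth r = h ρ_c / (ρ_m − ρ_c) = 3.74 km × 2.78 / 0.5 = 20.79 km.
Total thickness = T + h + r = 38.3 km + 3.74 km + 20.79 km = 62.8 km.

62.8 km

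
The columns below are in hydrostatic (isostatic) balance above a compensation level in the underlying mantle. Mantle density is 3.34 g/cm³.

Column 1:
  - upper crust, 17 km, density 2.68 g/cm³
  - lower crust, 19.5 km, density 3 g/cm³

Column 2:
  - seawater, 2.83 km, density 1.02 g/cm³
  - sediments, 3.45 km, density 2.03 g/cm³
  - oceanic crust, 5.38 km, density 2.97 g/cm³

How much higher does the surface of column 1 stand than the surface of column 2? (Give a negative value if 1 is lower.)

1.43 km

For any compensation level in the mantle, the mantle terms cancel and isostasy reduces to e = (Σt_1 − Σt_2) − (Σ(ρt)_1 − Σ(ρt)_2) / ρ_m.
Σt_1 = 36.5 km; Σt_2 = 11.66 km; Σ(ρt)_1 = 104.06; Σ(ρt)_2 = 25.8687 (in km·g/cm³).
e = (36.5 − 11.66) − (104.06 − 25.8687) / 3.34 = 1.43 km.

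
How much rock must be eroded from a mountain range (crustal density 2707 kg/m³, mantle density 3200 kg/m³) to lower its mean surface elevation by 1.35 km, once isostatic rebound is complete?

Net drop Δ = e − u = e − e ρ_c/ρ_m = e (ρ_m − ρ_c)/ρ_m.
e = Δ ρ_m/(ρ_m − ρ_c) = 1.35 km × 3200/493 = 8.76 km.

8.76 km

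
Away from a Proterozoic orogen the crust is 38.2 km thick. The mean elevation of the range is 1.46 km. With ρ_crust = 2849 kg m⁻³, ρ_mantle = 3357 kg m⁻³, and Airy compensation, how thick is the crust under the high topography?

Root depth r = h ρ_c / (ρ_m − ρ_c) = 1.46 km × 2849 / 508 = 8.188 km.
Total thickness = T + h + r = 38.2 km + 1.46 km + 8.188 km = 47.8 km.

47.8 km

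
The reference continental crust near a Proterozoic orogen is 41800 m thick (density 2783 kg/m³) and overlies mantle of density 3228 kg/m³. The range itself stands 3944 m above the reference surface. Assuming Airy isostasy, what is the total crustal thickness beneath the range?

Root depth r = h ρ_c / (ρ_m − ρ_c) = 3944 m × 2783 / 445 = 24670 m.
Total thickness = T + h + r = 41800 m + 3944 m + 24670 m = 70400 m.

70400 m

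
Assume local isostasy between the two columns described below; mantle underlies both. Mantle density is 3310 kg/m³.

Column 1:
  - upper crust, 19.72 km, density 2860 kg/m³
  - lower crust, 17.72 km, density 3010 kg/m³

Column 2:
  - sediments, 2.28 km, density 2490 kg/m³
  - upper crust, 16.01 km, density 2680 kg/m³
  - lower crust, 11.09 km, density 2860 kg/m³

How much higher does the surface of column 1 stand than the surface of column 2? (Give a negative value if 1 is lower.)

For any compensation level in the mantle, the mantle terms cancel and isostasy reduces to e = (Σt_1 − Σt_2) − (Σ(ρt)_1 − Σ(ρt)_2) / ρ_m.
Σt_1 = 37.44 km; Σt_2 = 29.38 km; Σ(ρt)_1 = 109736.4; Σ(ρt)_2 = 80301.4 (in km·kg/m³).
e = (37.44 − 29.38) − (109736.4 − 80301.4) / 3310 = −0.833 km.

−0.833 km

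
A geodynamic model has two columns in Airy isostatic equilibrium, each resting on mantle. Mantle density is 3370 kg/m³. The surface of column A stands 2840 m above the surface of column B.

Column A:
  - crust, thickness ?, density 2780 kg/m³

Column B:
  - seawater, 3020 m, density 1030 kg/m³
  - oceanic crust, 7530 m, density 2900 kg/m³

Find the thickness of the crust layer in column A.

Take the compensation level at the base of the deeper column (depth z_c below the surface of column A) and equate Σ ρ_i t_i down to z_c; mantle fills any gap and the z_c terms cancel.
Column A: x×2780 + (z_c − 0 − x)×3370
Column B: 2840×0 + 3020×1030 + 7530×2900 + (z_c − 2840 − 10550)×3370
The z_c×3370 term appears on both sides and cancels. Collect the known terms of each column as K = Σ(ρt)_known − 3370 × (depth of known layers): K_A = 0 − 3370×0 = 0; K_B = 24947600 − 3370×(2840 + 10550) = −20176700.
Balance: K_A − x×(3370 − 2780) = K_B, so x = (K_A − K_B)/(3370 − 2780) = 20176700/590 = 34200 m.

34200 m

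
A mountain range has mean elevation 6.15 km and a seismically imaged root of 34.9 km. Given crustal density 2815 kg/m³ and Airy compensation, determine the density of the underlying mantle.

3310 kg/m³

Airy balance: ρ_c h = (ρ_m − ρ_c) r → ρ_m = ρ_c (1 + h/r).
ρ_m = 2815 × (1 + 6.15 km/34.9 km) = 3310 kg/m³.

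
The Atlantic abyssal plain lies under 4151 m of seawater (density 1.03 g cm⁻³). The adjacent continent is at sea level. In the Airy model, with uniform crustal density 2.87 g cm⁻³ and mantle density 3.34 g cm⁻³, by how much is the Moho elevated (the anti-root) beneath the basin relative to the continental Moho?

Isostatic balance requires: replacing crust with seawater at the top is compensated by replacing crust with mantle at the base: d (ρ_c − ρ_w) = a (ρ_m − ρ_c).
a = d (ρ_c − ρ_w)/(ρ_m − ρ_c) = 4151 m × 1.84/0.47 = 16300 m.

16300 m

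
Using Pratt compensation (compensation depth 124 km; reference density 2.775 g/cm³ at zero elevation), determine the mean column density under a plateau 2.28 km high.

2.72 g/cm³

Pratt balance: ρ_ref D = ρ (D + h).
ρ = ρ_ref D/(D + h) = 2.775 × 124 km/(124 km + 2.28 km) = 2.72 g/cm³.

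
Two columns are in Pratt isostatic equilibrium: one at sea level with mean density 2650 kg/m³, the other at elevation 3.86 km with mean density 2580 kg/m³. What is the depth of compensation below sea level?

ρ_ref D = ρ (D + h) → D (ρ_ref − ρ) = ρ h.
D = ρ h/(ρ_ref − ρ) = 2580 × 3.86 km/(2650 − 2580) = 142 km.

142 km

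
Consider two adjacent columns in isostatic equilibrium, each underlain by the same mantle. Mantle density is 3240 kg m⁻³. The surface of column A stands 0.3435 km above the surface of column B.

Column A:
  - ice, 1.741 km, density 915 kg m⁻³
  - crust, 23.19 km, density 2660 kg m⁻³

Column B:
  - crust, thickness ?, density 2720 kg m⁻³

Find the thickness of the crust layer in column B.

Take the compensation level at the base of the deeper column (depth z_c below the surface of column A) and equate Σ ρ_i t_i down to z_c; mantle fills any gap and the z_c terms cancel.
Column A: 1.741×915 + 23.19×2660 + (z_c − 24.931)×3240
Column B: 0.3435×0 + x×2720 + (z_c − 0.3435 − 0 − x)×3240
The z_c×3240 term appears on both sides and cancels. Collect the known terms of each column as K = Σ(ρt)_known − 3240 × (depth of known layers): K_A = 63278.415 − 3240×24.931 = −17498.025; K_B = 0 − 3240×(0.3435 + 0) = −1112.94.
Balance: K_A = K_B − x×(3240 − 2720), so x = (K_B − K_A)/(3240 − 2720) = 16385.1/520 = 31.5 km.

31.5 km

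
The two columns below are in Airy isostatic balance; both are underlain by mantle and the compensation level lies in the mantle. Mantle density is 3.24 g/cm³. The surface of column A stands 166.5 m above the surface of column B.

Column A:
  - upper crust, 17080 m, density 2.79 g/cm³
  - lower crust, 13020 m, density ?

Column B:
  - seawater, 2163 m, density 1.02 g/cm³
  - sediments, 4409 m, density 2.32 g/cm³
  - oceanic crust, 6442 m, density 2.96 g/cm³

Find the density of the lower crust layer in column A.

2.97 g/cm³

Take the compensation level at the base of the deeper column (depth z_c below the surface of column A) and equate Σ ρ_i t_i down to z_c; mantle fills any gap and the z_c terms cancel.
Column A: 17080×2.79 + 13020×ρ + (z_c − 30100)×3.24
Column B: 166.5×0 + 2163×1.02 + 4409×2.32 + 6442×2.96 + (z_c − 166.5 − 13014)×3.24
The z_c×3.24 term appears on both sides and cancels. Collect the known terms of each column as K = Σ(ρt)_known − 3.24 × (depth of known layers): K_A = 47653.2 − 3.24×30100 = −49870.8; K_B = 31503.46 − 3.24×(166.5 + 13014) = −11201.36.
Balance: K_A + 13020×ρ = K_B, so ρ = (K_B − K_A)/13020 = 38669.4/13020 = 2.97 g/cm³.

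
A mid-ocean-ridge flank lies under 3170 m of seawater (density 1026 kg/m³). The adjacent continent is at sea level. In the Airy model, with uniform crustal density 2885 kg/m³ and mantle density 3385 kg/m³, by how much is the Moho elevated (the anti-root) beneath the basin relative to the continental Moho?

11800 m

By Archimedes' principle applied to the lithosphere: replacing crust with seawater at the top is compensated by replacing crust with mantle at the base: d (ρ_c − ρ_w) = a (ρ_m − ρ_c).
a = d (ρ_c − ρ_w)/(ρ_m − ρ_c) = 3170 m × 1859/500 = 11800 m.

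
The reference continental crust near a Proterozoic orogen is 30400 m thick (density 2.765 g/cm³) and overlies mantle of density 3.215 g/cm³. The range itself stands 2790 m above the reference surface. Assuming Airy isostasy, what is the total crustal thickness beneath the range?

50300 m

Root depth r = h ρ_c / (ρ_m − ρ_c) = 2790 m × 2.765 / 0.45 = 17140 m.
Total thickness = T + h + r = 30400 m + 2790 m + 17140 m = 50300 m.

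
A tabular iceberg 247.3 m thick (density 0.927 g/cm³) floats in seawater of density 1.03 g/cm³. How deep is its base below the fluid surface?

223 m

Draft d = t ρ_obj/ρ_fluid = 247.3 m × 0.927/1.03 = 223 m.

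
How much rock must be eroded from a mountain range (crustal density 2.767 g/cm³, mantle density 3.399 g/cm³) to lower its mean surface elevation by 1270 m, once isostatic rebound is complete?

6830 m

Net drop Δ = e − u = e − e ρ_c/ρ_m = e (ρ_m − ρ_c)/ρ_m.
e = Δ ρ_m/(ρ_m − ρ_c) = 1270 m × 3.399/0.632 = 6830 m.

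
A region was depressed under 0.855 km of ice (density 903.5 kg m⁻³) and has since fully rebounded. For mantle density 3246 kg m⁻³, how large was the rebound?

Removing the load lets mantle flow back in; uplift u satisfies ρ_ice t = ρ_m u.
u = t ρ_ice/ρ_m = 0.855 km × 903.5/3246 = 0.238 km.

0.238 km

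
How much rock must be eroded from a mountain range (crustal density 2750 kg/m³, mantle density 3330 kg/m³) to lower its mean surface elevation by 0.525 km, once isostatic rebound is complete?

3.01 km

Net drop Δ = e − u = e − e ρ_c/ρ_m = e (ρ_m − ρ_c)/ρ_m.
e = Δ ρ_m/(ρ_m − ρ_c) = 0.525 km × 3330/580 = 3.01 km.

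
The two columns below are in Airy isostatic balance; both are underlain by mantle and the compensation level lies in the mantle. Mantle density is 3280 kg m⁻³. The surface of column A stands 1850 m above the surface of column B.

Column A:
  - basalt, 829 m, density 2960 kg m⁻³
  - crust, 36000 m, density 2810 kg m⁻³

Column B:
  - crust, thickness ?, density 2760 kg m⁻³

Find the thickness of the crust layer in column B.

Take the compensation level at the base of the deeper column (depth z_c below the surface of column A) and equate Σ ρ_i t_i down to z_c; mantle fills any gap and the z_c terms cancel.
Column A: 829×2960 + 36000×2810 + (z_c − 36829)×3280
Column B: 1850×0 + x×2760 + (z_c − 1850 − 0 − x)×3280
The z_c×3280 term appears on both sides and cancels. Collect the known terms of each column as K = Σ(ρt)_known − 3280 × (depth of known layers): K_A = 103613840 − 3280×36829 = −17185280; K_B = 0 − 3280×(1850 + 0) = −6068000.
Balance: K_A = K_B − x×(3280 − 2760), so x = (K_B − K_A)/(3280 − 2760) = 11117300/520 = 21400 m.

21400 m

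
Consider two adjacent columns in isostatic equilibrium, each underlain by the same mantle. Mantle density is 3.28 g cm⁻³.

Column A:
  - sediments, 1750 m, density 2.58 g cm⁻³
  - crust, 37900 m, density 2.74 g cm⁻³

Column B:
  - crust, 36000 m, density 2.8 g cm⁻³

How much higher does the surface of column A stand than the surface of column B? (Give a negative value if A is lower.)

For any compensation level in the mantle, the mantle terms cancel and isostasy reduces to e = (Σt_A − Σt_B) − (Σ(ρt)_A − Σ(ρt)_B) / ρ_m.
Σt_A = 39650 m; Σt_B = 36000 m; Σ(ρt)_A = 108361; Σ(ρt)_B = 100800 (in m·g cm⁻³).
e = (39650 − 36000) − (108361 − 100800) / 3.28 = 1340 m.

1340 m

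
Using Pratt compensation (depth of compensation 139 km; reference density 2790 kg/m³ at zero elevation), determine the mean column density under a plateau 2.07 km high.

Pratt balance: ρ_ref D = ρ (D + h).
ρ = ρ_ref D/(D + h) = 2790 × 139 km/(139 km + 2.07 km) = 2750 kg/m³.

2750 kg/m³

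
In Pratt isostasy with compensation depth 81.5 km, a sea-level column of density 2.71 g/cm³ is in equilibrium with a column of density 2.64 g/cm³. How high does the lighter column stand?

ρ_ref D = ρ (D + h) → h = D (ρ_ref − ρ)/ρ.
h = 81.5 km × (2.71 − 2.64)/2.64 = 2.16 km.

2.16 km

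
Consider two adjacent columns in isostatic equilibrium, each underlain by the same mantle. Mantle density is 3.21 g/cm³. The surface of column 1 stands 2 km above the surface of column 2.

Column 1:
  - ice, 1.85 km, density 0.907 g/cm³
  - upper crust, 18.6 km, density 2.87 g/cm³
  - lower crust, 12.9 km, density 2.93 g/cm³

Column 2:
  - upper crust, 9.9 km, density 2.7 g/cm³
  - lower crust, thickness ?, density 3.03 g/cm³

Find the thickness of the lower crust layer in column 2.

Take the compensation level at the base of the deeper column (depth z_c below the surface of column 1) and equate Σ ρ_i t_i down to z_c; mantle fills any gap and the z_c terms cancel.
Column 1: 1.85×0.907 + 18.6×2.87 + 12.9×2.93 + (z_c − 33.35)×3.21
Column 2: 2×0 + 9.9×2.7 + x×3.03 + (z_c − 2 − 9.9 − x)×3.21
The z_c×3.21 term appears on both sides and cancels. Collect the known terms of each column as K = Σ(ρt)_known − 3.21 × (depth of known layers): K_1 = 92.85695 − 3.21×33.35 = −14.19655; K_2 = 26.73 − 3.21×(2 + 9.9) = −11.469.
Balance: K_1 = K_2 − x×(3.21 − 3.03), so x = (K_2 − K_1)/(3.21 − 3.03) = 2.72755/0.18 = 15.2 km.

15.2 km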